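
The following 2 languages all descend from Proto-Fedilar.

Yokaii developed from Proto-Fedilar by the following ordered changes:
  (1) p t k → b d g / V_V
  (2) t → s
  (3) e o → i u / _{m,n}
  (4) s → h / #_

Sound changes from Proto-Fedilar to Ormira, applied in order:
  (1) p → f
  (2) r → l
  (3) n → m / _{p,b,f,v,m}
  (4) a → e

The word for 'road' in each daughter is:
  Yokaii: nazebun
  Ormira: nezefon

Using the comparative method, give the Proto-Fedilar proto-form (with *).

*nazepon

Position 2: Yokaii has a, Ormira has e. Yokaii preserves a here (none of its changes turn any other segment into a), so the proto-segment is *a.
Position 5: Yokaii has b, Ormira has f. Taking the neighbouring segments as reconstructed: Yokaii b could go back to *p or *b; Ormira f could go back to *p or *f — the one source consistent with every daughter is *p.
Position 6: Yokaii has u, Ormira has o. Ormira preserves o here (none of its changes turn any other segment into o), so the proto-segment is *o.
Continuing position by position gives *nazepon; check it forward:
Yokaii: *nazepon > nazebon > nazebun  (by intervocalic voicing, pre-nasal raising)
Ormira: *nazepon
  nazepon → nazefon   [unconditioned shift]
  nazefon (rule 2 does not apply)
  nazefon (rule 3 does not apply)
  nazefon → nezefon   [vowel merger]
  giving Ormira nezefon.
No other proto-form is consistent with every reflex, so the reconstruction is *nazepon.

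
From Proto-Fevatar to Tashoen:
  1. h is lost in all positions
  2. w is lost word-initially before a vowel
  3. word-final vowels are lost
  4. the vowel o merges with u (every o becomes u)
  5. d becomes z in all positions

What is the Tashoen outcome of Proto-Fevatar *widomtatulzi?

Tashoen: *widomtatulzi > idomtatulzi > idomtatulz > idumtatulz > izumtatulz  (by glide loss, apocope, vowel merger, unconditioned shift)

izumtatulz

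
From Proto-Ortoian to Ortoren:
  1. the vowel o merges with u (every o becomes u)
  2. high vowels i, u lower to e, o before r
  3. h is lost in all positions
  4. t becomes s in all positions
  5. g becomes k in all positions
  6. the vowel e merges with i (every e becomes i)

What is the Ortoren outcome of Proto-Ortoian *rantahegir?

ransaikir

Ortoren: *rantahegir
  rantahegir (rule 1 does not apply)
  rantahegir → rantaheger   [pre-rhotic lowering]
  rantaheger → rantaeger   [h-loss]
  rantaeger → ransaeger   [unconditioned shift]
  ransaeger → ransaeker   [unconditioned shift]
  ransaeker → ransaikir   [vowel merger]
  giving Ortoren ransaikir.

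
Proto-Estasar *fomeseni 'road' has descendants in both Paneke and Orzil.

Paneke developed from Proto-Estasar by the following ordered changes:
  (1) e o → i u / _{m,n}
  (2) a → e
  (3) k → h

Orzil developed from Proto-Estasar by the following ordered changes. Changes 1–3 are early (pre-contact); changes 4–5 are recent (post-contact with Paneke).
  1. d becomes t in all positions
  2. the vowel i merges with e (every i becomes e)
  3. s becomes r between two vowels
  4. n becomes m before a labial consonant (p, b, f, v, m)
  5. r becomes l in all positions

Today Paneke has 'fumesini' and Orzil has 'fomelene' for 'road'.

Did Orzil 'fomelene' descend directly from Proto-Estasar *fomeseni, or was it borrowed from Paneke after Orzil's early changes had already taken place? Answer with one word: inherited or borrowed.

inherited

If inherited, *fomeseni would pass through all of Orzil's changes:
Orzil: start from *fomeseni.
  rule 1: no change — fomeseni
  rule 2 (vowel merger): fomeseni → fomesene
  rule 3 (rhotacism): fomesene → fomerene
  rule 4: no change — fomerene
  rule 5 (unconditioned shift): fomerene → fomelene
  ⇒ Orzil fomelene
If borrowed from Paneke 'fumesini' after the early changes, it would undergo only the recent ones:
  rule 4 (nasal place assimilation): no change (fumesini)
  rule 5 (unconditioned shift): no change (fumesini)
  ⇒ as a loan: fumesini
Orzil 'fomelene' matches the inherited outcome exactly, so it is an inherited cognate, not a loan.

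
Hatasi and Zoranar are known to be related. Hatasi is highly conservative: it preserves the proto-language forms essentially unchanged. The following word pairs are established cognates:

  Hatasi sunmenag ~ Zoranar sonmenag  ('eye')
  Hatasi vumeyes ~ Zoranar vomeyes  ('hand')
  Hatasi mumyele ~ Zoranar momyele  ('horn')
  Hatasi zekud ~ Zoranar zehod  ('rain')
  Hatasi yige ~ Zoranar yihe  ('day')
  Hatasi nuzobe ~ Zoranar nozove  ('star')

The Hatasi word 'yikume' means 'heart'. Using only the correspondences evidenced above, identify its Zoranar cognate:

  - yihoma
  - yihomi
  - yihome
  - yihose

zekud ~ zehod — Hatasi k corresponds to Zoranar h between vowels (before a back vowel).
vumeyes ~ vomeyes, mumyele ~ momyele — Hatasi u corresponds to Zoranar o after a consonant, before a nasal.
Applying these to Hatasi 'yikume':
  yikume → yihume   (k→h between vowels (before a back vowel))
  yihume → yihome   (u→o after a consonant, before a nasal)
So the Zoranar cognate is 'yihome'.

yihome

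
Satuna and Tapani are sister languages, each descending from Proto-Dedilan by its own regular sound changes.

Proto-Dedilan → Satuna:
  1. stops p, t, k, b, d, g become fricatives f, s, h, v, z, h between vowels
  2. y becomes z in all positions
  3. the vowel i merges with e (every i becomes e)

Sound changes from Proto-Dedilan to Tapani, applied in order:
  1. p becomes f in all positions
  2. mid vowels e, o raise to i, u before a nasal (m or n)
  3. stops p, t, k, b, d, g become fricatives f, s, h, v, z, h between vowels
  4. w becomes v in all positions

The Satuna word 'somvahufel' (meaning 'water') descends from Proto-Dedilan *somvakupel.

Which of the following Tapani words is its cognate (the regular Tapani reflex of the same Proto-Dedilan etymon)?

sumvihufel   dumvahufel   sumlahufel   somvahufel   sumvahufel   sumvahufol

sumvahufel

Tapani: *somvakupel > somvakufel > sumvakufel > sumvahufel  (by unconditioned shift, pre-nasal raising, intervocalic lenition)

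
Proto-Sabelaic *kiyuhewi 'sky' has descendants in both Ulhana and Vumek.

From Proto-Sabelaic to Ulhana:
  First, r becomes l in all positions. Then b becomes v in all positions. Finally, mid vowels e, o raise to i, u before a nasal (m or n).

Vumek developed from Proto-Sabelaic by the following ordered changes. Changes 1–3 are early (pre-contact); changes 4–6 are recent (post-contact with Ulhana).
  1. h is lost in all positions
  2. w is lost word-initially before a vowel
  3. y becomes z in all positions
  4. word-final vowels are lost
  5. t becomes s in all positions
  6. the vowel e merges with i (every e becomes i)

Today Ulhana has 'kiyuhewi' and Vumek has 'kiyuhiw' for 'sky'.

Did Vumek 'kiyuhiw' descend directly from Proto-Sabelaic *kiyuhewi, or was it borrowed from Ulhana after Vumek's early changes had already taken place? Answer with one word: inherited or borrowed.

If inherited, *kiyuhewi would pass through all of Vumek's changes:
Vumek: *kiyuhewi > kiyuewi > kizuewi > kizuew > kizuiw  (by h-loss, unconditioned shift, apocope, vowel merger)
If borrowed from Ulhana 'kiyuhewi' after the early changes, it would undergo only the recent ones:
  rule 4 (apocope): kiyuhewi → kiyuhew
  rule 5 (unconditioned shift): no change (kiyuhew)
  rule 6 (vowel merger): kiyuhew → kiyuhiw
  ⇒ as a loan: kiyuhiw
Vumek 'kiyuhiw' matches the loan outcome 'kiyuhiw', not the inherited 'kizuiw' — it skipped the early Vumek changes, so it was borrowed from Ulhana.

borrowed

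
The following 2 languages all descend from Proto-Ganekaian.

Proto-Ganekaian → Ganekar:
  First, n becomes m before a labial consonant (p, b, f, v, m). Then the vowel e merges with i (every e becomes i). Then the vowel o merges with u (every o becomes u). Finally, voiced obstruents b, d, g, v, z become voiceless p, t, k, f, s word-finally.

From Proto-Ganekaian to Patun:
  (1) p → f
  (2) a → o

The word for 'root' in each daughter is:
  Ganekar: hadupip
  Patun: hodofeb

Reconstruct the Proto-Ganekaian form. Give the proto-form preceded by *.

Position 4: Ganekar has u, Patun has o. Taking the neighbouring segments as reconstructed: Ganekar u could go back to *o or *u; Patun o could go back to *a or *o — the one source consistent with every daughter is *o.
Position 2: Ganekar has a, Patun has o. Ganekar preserves a here (none of its changes turn any other segment into a), so the proto-segment is *a.
Continuing position by position gives *hadopeb; check it forward:
Ganekar: start from *hadopeb.
  rule 1: no change — hadopeb
  rule 2 (vowel merger): hadopeb → hadopib
  rule 3 (vowel merger): hadopib → hadupib
  rule 4 (final devoicing): hadupib → hadupip
  ⇒ Ganekar hadupip
Patun: *hadopeb
  hadopeb → hadofeb   [unconditioned shift]
  hadofeb → hodofeb   [vowel merger]
  giving Patun hodofeb.
No other proto-form is consistent with every reflex, so the reconstruction is *hadopeb.

*hadopeb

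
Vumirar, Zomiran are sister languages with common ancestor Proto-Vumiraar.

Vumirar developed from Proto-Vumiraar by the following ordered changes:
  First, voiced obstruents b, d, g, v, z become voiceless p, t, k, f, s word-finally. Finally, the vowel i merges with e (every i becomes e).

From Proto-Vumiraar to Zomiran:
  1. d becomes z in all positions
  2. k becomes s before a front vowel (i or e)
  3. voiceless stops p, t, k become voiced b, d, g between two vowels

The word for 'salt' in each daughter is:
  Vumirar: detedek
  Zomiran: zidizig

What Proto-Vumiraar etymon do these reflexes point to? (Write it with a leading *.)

Position 5: Vumirar has d, Zomiran has z. Vumirar preserves d here (none of its changes turn any other segment into d), so the proto-segment is *d.
Position 6: Vumirar has e, Zomiran has i. Zomiran preserves i here (none of its changes turn any other segment into i), so the proto-segment is *i.
This points to *ditidig. Verify forward in each daughter:
Vumirar: start from *ditidig.
  rule 1 (final devoicing): ditidig → ditidik
  rule 2 (vowel merger): ditidik → detedek
  ⇒ Vumirar detedek
Zomiran: *ditidig > zitizig > zidizig  (by unconditioned shift, intervocalic voicing)
*ditidig is the unique common source.

*ditidig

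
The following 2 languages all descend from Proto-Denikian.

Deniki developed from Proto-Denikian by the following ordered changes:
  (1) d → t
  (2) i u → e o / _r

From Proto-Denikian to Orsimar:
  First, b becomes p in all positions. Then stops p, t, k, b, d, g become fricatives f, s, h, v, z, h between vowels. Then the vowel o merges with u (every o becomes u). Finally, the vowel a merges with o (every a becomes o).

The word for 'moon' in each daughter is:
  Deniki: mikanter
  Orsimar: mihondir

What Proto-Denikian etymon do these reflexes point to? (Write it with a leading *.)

*mikandir

Position 6: Deniki has t, Orsimar has d. Orsimar preserves d here (none of its changes turn any other segment into d), so the proto-segment is *d.
Position 3: Deniki has k, Orsimar has h. Deniki preserves k here (none of its changes turn any other segment into k), so the proto-segment is *k.
This points to *mikandir. Verify forward in each daughter:
Deniki: *mikandir > mikantir > mikanter  (by unconditioned shift, pre-rhotic lowering)
Orsimar: *mikandir
  mikandir (rule 1 does not apply)
  mikandir → mihandir   [intervocalic lenition]
  mihandir (rule 3 does not apply)
  mihandir → mihondir   [vowel merger]
  giving Orsimar mihondir.
Only *mikandir yields all of Deniki mikanter, Orsimar mihondir.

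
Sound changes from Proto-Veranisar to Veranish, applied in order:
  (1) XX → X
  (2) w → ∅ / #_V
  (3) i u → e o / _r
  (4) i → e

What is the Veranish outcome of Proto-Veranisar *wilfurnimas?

Veranish: *wilfurnimas
  wilfurnimas (rule 1 does not apply)
  wilfurnimas → ilfurnimas   [glide loss]
  ilfurnimas → ilfornimas   [pre-rhotic lowering]
  ilfornimas → elfornemas   [vowel merger]
  giving Veranish elfornemas.

elfornemas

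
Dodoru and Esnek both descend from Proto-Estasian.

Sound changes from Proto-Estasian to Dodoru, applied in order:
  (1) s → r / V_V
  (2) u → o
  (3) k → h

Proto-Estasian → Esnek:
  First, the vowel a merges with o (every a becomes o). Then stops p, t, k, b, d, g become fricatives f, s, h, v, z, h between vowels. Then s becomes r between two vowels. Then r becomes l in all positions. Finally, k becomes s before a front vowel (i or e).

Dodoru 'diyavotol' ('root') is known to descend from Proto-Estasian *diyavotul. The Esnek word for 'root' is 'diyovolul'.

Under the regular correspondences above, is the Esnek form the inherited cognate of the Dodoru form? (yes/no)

Derive the expected Esnek reflex of *diyavotul:
Esnek: *diyavotul > diyovotul > diyovosul > diyovorul > diyovolul  (by vowel merger, intervocalic lenition, rhotacism, unconditioned shift)
Esnek 'diyovolul' matches the regular reflex exactly, so the pair is cognate.

yes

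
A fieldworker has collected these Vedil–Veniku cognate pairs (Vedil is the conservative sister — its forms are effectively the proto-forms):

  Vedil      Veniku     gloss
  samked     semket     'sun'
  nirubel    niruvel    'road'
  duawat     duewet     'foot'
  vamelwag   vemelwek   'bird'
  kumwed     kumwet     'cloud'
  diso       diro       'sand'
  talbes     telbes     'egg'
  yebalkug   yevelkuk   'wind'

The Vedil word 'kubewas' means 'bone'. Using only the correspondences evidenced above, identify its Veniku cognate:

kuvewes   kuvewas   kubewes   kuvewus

nirubel ~ niruvel — Vedil b corresponds to Veniku v between vowels (before a front vowel).
duawat ~ duewet, vamelwag ~ vemelwek — Vedil a corresponds to Veniku e after a consonant, before a consonant other than r, m, n, p, b, f, v.
Applying these to Vedil 'kubewas':
  kubewas → kuvewas   (b→v between vowels (before a front vowel))
  kuvewas → kuvewes   (a→e after a consonant, before a consonant other than r, m, n, p, b, f, v)
So the Veniku cognate is 'kuvewes'.

kuvewes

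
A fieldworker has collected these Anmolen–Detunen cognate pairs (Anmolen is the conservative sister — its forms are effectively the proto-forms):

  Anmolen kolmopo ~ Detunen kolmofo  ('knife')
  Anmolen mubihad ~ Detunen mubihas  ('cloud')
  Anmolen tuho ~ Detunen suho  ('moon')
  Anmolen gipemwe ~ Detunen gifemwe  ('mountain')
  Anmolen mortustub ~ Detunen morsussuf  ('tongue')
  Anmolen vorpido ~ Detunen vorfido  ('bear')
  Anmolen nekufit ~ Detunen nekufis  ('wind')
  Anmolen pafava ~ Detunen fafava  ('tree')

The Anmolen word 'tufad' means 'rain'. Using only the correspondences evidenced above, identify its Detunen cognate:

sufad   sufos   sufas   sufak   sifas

tuho ~ suho — Anmolen t corresponds to Detunen s word-initially before a back vowel.
mubihad ~ mubihas — Anmolen d corresponds to Detunen s word-finally.
Applying these to Anmolen 'tufad':
  tufad → sufad   (t→s word-initially before a back vowel)
  sufad → sufas   (d→s word-finally)
So the Detunen cognate is 'sufas'.

sufas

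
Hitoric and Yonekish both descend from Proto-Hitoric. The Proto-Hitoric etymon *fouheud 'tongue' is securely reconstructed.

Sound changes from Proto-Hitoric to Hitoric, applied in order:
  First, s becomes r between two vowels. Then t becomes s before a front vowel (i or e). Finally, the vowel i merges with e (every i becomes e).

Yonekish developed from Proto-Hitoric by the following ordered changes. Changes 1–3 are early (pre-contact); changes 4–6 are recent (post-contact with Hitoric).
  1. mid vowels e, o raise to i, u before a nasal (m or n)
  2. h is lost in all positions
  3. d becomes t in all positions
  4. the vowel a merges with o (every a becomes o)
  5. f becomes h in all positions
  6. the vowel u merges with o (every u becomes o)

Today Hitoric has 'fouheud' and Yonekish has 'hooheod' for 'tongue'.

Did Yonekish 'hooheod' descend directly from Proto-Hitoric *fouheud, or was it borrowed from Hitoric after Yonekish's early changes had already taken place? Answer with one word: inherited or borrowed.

borrowed

If inherited, *fouheud would pass through all of Yonekish's changes:
Yonekish: *fouheud > foueud > foueut > houeut > hooeot  (by h-loss, unconditioned shift, unconditioned shift, vowel merger)
If borrowed from Hitoric 'fouheud' after the early changes, it would undergo only the recent ones:
  rule 4 (vowel merger): no change (fouheud)
  rule 5 (unconditioned shift): fouheud → houheud
  rule 6 (vowel merger): houheud → hooheod
  ⇒ as a loan: hooheod
Yonekish 'hooheod' matches the loan outcome 'hooheod', not the inherited 'hooeot' — it skipped the early Yonekish changes, so it was borrowed from Hitoric.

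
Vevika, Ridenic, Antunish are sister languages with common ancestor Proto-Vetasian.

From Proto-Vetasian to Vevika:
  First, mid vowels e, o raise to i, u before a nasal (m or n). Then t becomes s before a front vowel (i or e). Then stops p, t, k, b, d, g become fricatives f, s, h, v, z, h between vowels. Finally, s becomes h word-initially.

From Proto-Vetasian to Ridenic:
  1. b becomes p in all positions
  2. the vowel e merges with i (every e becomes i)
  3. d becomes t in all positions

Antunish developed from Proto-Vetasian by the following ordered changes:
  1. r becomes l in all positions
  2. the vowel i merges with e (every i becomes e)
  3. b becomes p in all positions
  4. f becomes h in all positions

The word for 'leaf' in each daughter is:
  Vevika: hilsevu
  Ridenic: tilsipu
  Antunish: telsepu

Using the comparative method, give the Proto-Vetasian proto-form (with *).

*tilsebu

Position 6: Vevika has v, Ridenic has p, Antunish has p. Taking the neighbouring segments as reconstructed: Vevika v could go back to *b or *v; Ridenic p could go back to *p or *b; Antunish p could go back to *p or *b — the one source consistent with every daughter is *b.
Position 5: Vevika has e, Ridenic has i, Antunish has e. Vevika preserves e here (none of its changes turn any other segment into e), so the proto-segment is *e.
This points to *tilsebu. Verify forward in each daughter:
Vevika: *tilsebu
  tilsebu (rule 1 does not apply)
  tilsebu → silsebu   [palatalisation]
  silsebu → silsevu   [intervocalic lenition]
  silsevu → hilsevu   [debuccalisation]
  giving Vevika hilsevu.
Ridenic: start from *tilsebu.
  rule 1 (unconditioned shift): tilsebu → tilsepu
  rule 2 (vowel merger): tilsepu → tilsipu
  rule 3: no change — tilsipu
  ⇒ Ridenic tilsipu
Antunish: *tilsebu
  tilsebu (rule 1 does not apply)
  tilsebu → telsebu   [vowel merger]
  telsebu → telsepu   [unconditioned shift]
  telsepu (rule 4 does not apply)
  giving Antunish telsepu.
*tilsebu is the unique common source.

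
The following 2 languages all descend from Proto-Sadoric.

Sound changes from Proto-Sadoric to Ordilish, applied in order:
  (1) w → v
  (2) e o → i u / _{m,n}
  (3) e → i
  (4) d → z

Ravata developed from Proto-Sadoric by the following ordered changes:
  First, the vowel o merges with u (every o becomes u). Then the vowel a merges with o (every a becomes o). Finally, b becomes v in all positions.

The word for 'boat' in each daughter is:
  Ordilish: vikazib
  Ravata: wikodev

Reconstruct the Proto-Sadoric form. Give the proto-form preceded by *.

*wikadeb

Position 4: Ordilish has a, Ravata has o. Ordilish preserves a here (none of its changes turn any other segment into a), so the proto-segment is *a.
Position 7: Ordilish has b, Ravata has v. Ordilish preserves b here (none of its changes turn any other segment into b), so the proto-segment is *b.
Position 5: Ordilish has z, Ravata has d. Ravata preserves d here (none of its changes turn any other segment into d), so the proto-segment is *d.
Continuing position by position gives *wikadeb; check it forward:
Ordilish: start from *wikadeb.
  rule 1 (unconditioned shift): wikadeb → vikadeb
  rule 2: no change — vikadeb
  rule 3 (vowel merger): vikadeb → vikadib
  rule 4 (unconditioned shift): vikadib → vikazib
  ⇒ Ordilish vikazib
Ravata: *wikadeb
  wikadeb (rule 1 does not apply)
  wikadeb → wikodeb   [vowel merger]
  wikodeb → wikodev   [unconditioned shift]
  giving Ravata wikodev.
*wikadeb is the unique common source.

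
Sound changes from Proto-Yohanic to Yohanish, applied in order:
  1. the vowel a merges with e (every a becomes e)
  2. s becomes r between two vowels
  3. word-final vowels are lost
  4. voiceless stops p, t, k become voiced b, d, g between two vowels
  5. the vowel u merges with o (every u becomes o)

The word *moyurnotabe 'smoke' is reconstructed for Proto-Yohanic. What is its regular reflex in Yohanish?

Yohanish: start from *moyurnotabe.
  rule 1 (vowel merger): moyurnotabe → moyurnotebe
  rule 2: no change — moyurnotebe
  rule 3 (apocope): moyurnotebe → moyurnoteb
  rule 4 (intervocalic voicing): moyurnoteb → moyurnodeb
  rule 5 (vowel merger): moyurnodeb → moyornodeb
  ⇒ Yohanish moyornodeb

moyornodeb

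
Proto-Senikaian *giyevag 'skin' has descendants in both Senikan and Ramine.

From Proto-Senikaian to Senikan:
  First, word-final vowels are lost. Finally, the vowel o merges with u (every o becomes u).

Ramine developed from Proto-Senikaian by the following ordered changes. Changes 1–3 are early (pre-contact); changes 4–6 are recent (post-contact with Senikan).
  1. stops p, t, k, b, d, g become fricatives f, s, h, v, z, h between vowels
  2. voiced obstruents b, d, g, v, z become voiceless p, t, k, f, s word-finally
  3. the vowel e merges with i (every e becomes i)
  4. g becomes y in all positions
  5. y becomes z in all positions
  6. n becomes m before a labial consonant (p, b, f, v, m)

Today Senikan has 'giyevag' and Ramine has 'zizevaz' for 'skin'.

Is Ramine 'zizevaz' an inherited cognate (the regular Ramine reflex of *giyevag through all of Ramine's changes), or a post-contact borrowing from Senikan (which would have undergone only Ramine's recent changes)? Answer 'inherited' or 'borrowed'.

borrowed

If inherited, *giyevag would pass through all of Ramine's changes:
Ramine: *giyevag > giyevak > giyivak > yiyivak > zizivak  (by final devoicing, vowel merger, unconditioned shift, unconditioned shift)
If borrowed from Senikan 'giyevag' after the early changes, it would undergo only the recent ones:
  rule 4 (unconditioned shift): giyevag → yiyevay
  rule 5 (unconditioned shift): yiyevay → zizevaz
  rule 6 (nasal place assimilation): no change (zizevaz)
  ⇒ as a loan: zizevaz
Ramine 'zizevaz' matches the loan outcome 'zizevaz', not the inherited 'zizivak' — it skipped the early Ramine changes, so it was borrowed from Senikan.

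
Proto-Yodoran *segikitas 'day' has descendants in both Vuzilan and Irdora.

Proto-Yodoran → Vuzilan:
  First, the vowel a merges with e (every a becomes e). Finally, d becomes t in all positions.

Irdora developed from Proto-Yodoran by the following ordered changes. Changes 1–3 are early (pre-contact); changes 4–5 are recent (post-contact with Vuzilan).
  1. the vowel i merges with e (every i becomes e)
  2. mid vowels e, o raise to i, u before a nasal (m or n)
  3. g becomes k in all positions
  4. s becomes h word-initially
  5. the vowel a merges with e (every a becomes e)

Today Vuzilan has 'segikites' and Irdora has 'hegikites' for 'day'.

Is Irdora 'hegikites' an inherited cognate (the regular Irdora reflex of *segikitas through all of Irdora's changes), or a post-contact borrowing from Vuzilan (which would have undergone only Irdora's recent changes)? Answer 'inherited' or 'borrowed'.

borrowed

If inherited, *segikitas would pass through all of Irdora's changes:
Irdora: *segikitas
  segikitas → segeketas   [vowel merger]
  segeketas (rule 2 does not apply)
  segeketas → sekeketas   [unconditioned shift]
  sekeketas → hekeketas   [debuccalisation]
  hekeketas → hekeketes   [vowel merger]
  giving Irdora hekeketes.
If borrowed from Vuzilan 'segikites' after the early changes, it would undergo only the recent ones:
  rule 4 (debuccalisation): segikites → hegikites
  rule 5 (vowel merger): no change (hegikites)
  ⇒ as a loan: hegikites
Irdora 'hegikites' matches the loan outcome 'hegikites', not the inherited 'hekeketes' — it skipped the early Irdora changes, so it was borrowed from Vuzilan.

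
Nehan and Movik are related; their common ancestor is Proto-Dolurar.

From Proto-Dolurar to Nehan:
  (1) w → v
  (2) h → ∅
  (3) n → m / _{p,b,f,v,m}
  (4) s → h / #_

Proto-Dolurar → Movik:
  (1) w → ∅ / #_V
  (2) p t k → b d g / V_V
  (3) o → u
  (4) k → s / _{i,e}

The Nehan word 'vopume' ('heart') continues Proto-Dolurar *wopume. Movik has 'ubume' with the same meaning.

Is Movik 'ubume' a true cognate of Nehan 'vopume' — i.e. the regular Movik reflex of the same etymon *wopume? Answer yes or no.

yes

Derive the expected Movik reflex of *wopume:
Movik: start from *wopume.
  rule 1 (glide loss): wopume → opume
  rule 2 (intervocalic voicing): opume → obume
  rule 3 (vowel merger): obume → ubume
  rule 4: no change — ubume
  ⇒ Movik ubume
Movik 'ubume' matches the regular reflex exactly, so the pair is cognate.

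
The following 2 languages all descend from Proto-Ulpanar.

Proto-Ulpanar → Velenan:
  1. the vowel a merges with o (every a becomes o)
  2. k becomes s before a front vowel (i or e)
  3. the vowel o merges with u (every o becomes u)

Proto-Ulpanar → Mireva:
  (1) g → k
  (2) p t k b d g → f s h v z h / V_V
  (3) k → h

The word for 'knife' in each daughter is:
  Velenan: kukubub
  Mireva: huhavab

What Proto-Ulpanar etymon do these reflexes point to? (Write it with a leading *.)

Position 4: Velenan has u, Mireva has a. Mireva preserves a here (none of its changes turn any other segment into a), so the proto-segment is *a.
Position 6: Velenan has u, Mireva has a. Mireva preserves a here (none of its changes turn any other segment into a), so the proto-segment is *a.
Position 3: Velenan has k, Mireva has h. Velenan preserves k here (none of its changes turn any other segment into k), so the proto-segment is *k.
Verify the candidate proto-form against each daughter:
Velenan: *kukabab > kukobob > kukubub  (by vowel merger, vowel merger)
Mireva: start from *kukabab.
  rule 1: no change — kukabab
  rule 2 (intervocalic lenition): kukabab → kuhavab
  rule 3 (unconditioned shift): kuhavab → huhavab
  ⇒ Mireva huhavab
No other proto-form is consistent with every reflex, so the reconstruction is *kukabab.

*kukabab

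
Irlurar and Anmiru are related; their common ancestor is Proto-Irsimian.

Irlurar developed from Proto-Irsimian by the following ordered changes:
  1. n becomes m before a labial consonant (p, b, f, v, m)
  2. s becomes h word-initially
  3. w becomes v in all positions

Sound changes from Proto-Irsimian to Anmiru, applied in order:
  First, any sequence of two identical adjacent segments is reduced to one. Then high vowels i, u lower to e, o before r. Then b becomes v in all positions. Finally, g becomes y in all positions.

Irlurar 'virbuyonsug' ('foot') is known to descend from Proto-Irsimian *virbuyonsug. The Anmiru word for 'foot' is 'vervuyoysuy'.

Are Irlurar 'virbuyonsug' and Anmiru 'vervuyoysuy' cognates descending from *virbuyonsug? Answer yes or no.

Derive the expected Anmiru reflex of *virbuyonsug:
Anmiru: *virbuyonsug > verbuyonsug > vervuyonsug > vervuyonsuy  (by pre-rhotic lowering, unconditioned shift, unconditioned shift)
The regular Anmiru reflex would be 'vervuyonsuy', but the attested form is 'vervuyoysuy'. The correspondence is irregular, so they are not cognates (the Anmiru form has a different source).

no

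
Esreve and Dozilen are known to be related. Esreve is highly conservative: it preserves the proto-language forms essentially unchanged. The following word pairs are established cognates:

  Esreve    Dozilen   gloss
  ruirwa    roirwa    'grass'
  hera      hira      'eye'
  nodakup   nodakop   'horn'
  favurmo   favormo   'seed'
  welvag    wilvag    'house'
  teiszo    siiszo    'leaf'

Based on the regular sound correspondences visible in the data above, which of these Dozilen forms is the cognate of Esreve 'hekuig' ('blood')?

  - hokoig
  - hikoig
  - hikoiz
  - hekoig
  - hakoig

welvag ~ wilvag — Esreve e corresponds to Dozilen i after a consonant, before a consonant other than r, m, n, p, b, f, v.
ruirwa ~ roirwa — Esreve u corresponds to Dozilen o after a consonant, before a front vowel.
Applying these to Esreve 'hekuig':
  hekuig → hikuig   (e→i after a consonant, before a consonant other than r, m, n, p, b, f, v)
  hikuig → hikoig   (u→o after a consonant, before a front vowel)
So the Dozilen cognate is 'hikoig'.

hikoig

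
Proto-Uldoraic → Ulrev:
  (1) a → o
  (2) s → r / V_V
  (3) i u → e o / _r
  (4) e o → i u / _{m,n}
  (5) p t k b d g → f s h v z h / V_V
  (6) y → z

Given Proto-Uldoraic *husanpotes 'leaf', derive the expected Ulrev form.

Ulrev: *husanpotes > husonpotes > huronpotes > horonpotes > horunpotes > horunposes  (by vowel merger, rhotacism, pre-rhotic lowering, pre-nasal raising, intervocalic lenition)

horunposes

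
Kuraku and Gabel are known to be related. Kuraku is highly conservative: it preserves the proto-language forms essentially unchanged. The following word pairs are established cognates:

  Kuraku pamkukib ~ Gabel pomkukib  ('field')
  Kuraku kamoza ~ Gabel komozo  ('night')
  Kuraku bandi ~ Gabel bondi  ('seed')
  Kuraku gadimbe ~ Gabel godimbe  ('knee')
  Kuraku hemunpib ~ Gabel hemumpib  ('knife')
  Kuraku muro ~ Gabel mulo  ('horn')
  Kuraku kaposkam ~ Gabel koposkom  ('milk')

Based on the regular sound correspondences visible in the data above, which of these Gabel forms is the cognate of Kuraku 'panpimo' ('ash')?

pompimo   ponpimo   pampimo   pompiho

pompimo

bandi ~ bondi — Kuraku a corresponds to Gabel o after a consonant, before a nasal.
hemunpib ~ hemumpib — Kuraku n corresponds to Gabel m after a vowel, before a labial obstruent.
Applying these to Kuraku 'panpimo':
  panpimo → ponpimo   (a→o after a consonant, before a nasal)
  ponpimo → pompimo   (n→m after a vowel, before a labial obstruent)
So the Gabel cognate is 'pompimo'.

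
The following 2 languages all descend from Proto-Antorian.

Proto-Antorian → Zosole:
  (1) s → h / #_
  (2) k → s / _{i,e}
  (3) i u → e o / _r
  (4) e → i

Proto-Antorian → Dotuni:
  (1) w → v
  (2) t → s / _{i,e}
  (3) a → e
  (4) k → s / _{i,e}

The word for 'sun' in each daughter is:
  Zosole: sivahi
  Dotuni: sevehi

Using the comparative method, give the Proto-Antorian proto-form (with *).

Position 1: Zosole has s, Dotuni has s. Taking the neighbouring segments as reconstructed: Zosole s can only go back to *k; Dotuni s could go back to *t or *k or *s — the one source consistent with every daughter is *k.
Position 2: Zosole has i, Dotuni has e. Taking the neighbouring segments as reconstructed: Zosole i could go back to *e or *i; Dotuni e could go back to *a or *e — the one source consistent with every daughter is *e.
Verify the candidate proto-form against each daughter:
Zosole: *kevahi
  kevahi (rule 1 does not apply)
  kevahi → sevahi   [palatalisation]
  sevahi (rule 3 does not apply)
  sevahi → sivahi   [vowel merger]
  giving Zosole sivahi.
Dotuni: *kevahi
  kevahi (rule 1 does not apply)
  kevahi (rule 2 does not apply)
  kevahi → kevehi   [vowel merger]
  kevehi → sevehi   [palatalisation]
  giving Dotuni sevehi.
*kevahi is the unique common source.

*kevahi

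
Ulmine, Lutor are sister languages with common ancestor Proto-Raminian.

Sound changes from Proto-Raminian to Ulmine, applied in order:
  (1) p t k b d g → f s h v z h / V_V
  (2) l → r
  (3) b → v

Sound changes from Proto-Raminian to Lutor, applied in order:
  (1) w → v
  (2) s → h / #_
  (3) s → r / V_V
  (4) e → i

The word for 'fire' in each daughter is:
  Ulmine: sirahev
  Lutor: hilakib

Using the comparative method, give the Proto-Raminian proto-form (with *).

Position 1: Ulmine has s, Lutor has h. Taking the neighbouring segments as reconstructed: Ulmine s can only go back to *s; Lutor h could go back to *s or *h — the one source consistent with every daughter is *s.
Position 5: Ulmine has h, Lutor has k. Lutor preserves k here (none of its changes turn any other segment into k), so the proto-segment is *k.
Position 7: Ulmine has v, Lutor has b. Lutor preserves b here (none of its changes turn any other segment into b), so the proto-segment is *b.
Continuing position by position gives *silakeb; check it forward:
Ulmine: *silakeb
  silakeb → silaheb   [intervocalic lenition]
  silaheb → siraheb   [unconditioned shift]
  siraheb → sirahev   [unconditioned shift]
  giving Ulmine sirahev.
Lutor: start from *silakeb.
  rule 1: no change — silakeb
  rule 2 (debuccalisation): silakeb → hilakeb
  rule 3: no change — hilakeb
  rule 4 (vowel merger): hilakeb → hilakib
  ⇒ Lutor hilakib
*silakeb is the unique common source.

*silakeb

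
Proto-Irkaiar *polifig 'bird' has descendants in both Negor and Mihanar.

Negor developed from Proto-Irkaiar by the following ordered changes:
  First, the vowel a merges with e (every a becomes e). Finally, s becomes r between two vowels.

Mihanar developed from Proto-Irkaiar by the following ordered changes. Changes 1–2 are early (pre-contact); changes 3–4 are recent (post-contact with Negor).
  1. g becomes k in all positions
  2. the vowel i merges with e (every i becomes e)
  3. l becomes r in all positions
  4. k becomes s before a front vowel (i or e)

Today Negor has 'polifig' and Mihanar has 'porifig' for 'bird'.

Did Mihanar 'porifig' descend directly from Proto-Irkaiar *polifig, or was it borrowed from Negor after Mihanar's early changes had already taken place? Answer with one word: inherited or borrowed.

borrowed

If inherited, *polifig would pass through all of Mihanar's changes:
Mihanar: start from *polifig.
  rule 1 (unconditioned shift): polifig → polifik
  rule 2 (vowel merger): polifik → polefek
  rule 3 (unconditioned shift): polefek → porefek
  rule 4: no change — porefek
  ⇒ Mihanar porefek
If borrowed from Negor 'polifig' after the early changes, it would undergo only the recent ones:
  rule 3 (unconditioned shift): polifig → porifig
  rule 4 (palatalisation): no change (porifig)
  ⇒ as a loan: porifig
Mihanar 'porifig' matches the loan outcome 'porifig', not the inherited 'porefek' — it skipped the early Mihanar changes, so it was borrowed from Negor.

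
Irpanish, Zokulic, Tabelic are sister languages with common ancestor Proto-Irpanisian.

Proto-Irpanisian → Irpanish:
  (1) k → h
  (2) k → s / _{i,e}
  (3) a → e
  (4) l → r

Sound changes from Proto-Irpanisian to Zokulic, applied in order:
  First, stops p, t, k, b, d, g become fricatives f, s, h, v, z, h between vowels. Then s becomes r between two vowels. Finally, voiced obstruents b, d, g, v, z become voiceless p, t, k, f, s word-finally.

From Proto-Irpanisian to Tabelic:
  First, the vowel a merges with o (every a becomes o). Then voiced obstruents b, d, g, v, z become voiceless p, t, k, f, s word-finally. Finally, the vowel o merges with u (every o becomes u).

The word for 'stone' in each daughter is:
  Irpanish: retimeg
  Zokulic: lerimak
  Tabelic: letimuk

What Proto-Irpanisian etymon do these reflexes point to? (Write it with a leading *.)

Position 3: Irpanish has t, Zokulic has r, Tabelic has t. Irpanish preserves t here (none of its changes turn any other segment into t), so the proto-segment is *t.
Position 1: Irpanish has r, Zokulic has l, Tabelic has l. Zokulic preserves l here (none of its changes turn any other segment into l), so the proto-segment is *l.
This points to *letimag. Verify forward in each daughter:
Irpanish: start from *letimag.
  rule 1: no change — letimag
  rule 2: no change — letimag
  rule 3 (vowel merger): letimag → letimeg
  rule 4 (unconditioned shift): letimeg → retimeg
  ⇒ Irpanish retimeg
Zokulic: start from *letimag.
  rule 1 (intervocalic lenition): letimag → lesimag
  rule 2 (rhotacism): lesimag → lerimag
  rule 3 (final devoicing): lerimag → lerimak
  ⇒ Zokulic lerimak
Tabelic: start from *letimag.
  rule 1 (vowel merger): letimag → letimog
  rule 2 (final devoicing): letimog → letimok
  rule 3 (vowel merger): letimok → letimuk
  ⇒ Tabelic letimuk
Only *letimag yields all of Irpanish retimeg, Zokulic lerimak, Tabelic letimuk.

*letimag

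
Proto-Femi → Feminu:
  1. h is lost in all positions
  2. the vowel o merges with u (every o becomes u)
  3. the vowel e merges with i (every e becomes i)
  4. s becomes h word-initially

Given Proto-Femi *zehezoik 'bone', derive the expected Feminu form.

ziizuik

Feminu: *zehezoik
  zehezoik → zeezoik   [h-loss]
  zeezoik → zeezuik   [vowel merger]
  zeezuik → ziizuik   [vowel merger]
  ziizuik (rule 4 does not apply)
  giving Feminu ziizuik.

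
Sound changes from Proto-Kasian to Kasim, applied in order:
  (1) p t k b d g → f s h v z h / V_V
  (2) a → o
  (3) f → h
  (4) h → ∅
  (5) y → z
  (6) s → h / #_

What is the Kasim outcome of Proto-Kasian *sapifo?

hoio

Kasim: *sapifo
  sapifo → safifo   [intervocalic lenition]
  safifo → sofifo   [vowel merger]
  sofifo → sohiho   [unconditioned shift]
  sohiho → soio   [h-loss]
  soio (rule 5 does not apply)
  soio → hoio   [debuccalisation]
  giving Kasim hoio.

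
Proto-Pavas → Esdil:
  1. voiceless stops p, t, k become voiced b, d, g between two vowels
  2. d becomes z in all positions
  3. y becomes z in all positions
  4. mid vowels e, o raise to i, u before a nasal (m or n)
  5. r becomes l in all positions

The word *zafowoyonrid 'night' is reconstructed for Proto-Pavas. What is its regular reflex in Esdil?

zafowozunliz

Esdil: *zafowoyonrid > zafowoyonriz > zafowozonriz > zafowozunriz > zafowozunliz  (by unconditioned shift, unconditioned shift, pre-nasal raising, unconditioned shift)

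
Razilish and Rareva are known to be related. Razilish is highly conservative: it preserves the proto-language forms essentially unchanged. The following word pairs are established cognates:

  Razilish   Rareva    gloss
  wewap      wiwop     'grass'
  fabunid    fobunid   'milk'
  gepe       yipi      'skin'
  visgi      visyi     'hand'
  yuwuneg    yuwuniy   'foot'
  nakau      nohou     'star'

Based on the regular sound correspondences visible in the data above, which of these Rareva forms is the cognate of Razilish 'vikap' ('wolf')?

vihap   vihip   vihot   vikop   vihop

nakau ~ nohou — Razilish k corresponds to Rareva h between vowels (before a back vowel).
wewap ~ wiwop — Razilish a corresponds to Rareva o after a consonant, before a labial obstruent.
Applying these to Razilish 'vikap':
  vikap → vihap   (k→h between vowels (before a back vowel))
  vihap → vihop   (a→o after a consonant, before a labial obstruent)
So the Rareva cognate is 'vihop'.

vihop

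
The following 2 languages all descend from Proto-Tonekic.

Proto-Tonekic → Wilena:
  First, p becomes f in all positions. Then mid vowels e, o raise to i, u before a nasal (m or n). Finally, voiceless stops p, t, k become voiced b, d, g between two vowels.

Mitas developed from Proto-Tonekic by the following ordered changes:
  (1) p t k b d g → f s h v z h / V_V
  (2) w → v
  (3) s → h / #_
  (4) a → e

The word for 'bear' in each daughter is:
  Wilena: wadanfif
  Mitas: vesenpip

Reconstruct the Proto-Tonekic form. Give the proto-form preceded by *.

Position 1: Wilena has w, Mitas has v. Wilena preserves w here (none of its changes turn any other segment into w), so the proto-segment is *w.
Position 3: Wilena has d, Mitas has s. Taking the neighbouring segments as reconstructed: Wilena d could go back to *t or *d; Mitas s could go back to *t or *s — the one source consistent with every daughter is *t.
Position 2: Wilena has a, Mitas has e. Wilena preserves a here (none of its changes turn any other segment into a), so the proto-segment is *a.
Continuing position by position gives *watanpip; check it forward:
Wilena: *watanpip > watanfif > wadanfif  (by unconditioned shift, intervocalic voicing)
Mitas: *watanpip
  watanpip → wasanpip   [intervocalic lenition]
  wasanpip → vasanpip   [unconditioned shift]
  vasanpip (rule 3 does not apply)
  vasanpip → vesenpip   [vowel merger]
  giving Mitas vesenpip.
*watanpip is the unique common source.

*watanpip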